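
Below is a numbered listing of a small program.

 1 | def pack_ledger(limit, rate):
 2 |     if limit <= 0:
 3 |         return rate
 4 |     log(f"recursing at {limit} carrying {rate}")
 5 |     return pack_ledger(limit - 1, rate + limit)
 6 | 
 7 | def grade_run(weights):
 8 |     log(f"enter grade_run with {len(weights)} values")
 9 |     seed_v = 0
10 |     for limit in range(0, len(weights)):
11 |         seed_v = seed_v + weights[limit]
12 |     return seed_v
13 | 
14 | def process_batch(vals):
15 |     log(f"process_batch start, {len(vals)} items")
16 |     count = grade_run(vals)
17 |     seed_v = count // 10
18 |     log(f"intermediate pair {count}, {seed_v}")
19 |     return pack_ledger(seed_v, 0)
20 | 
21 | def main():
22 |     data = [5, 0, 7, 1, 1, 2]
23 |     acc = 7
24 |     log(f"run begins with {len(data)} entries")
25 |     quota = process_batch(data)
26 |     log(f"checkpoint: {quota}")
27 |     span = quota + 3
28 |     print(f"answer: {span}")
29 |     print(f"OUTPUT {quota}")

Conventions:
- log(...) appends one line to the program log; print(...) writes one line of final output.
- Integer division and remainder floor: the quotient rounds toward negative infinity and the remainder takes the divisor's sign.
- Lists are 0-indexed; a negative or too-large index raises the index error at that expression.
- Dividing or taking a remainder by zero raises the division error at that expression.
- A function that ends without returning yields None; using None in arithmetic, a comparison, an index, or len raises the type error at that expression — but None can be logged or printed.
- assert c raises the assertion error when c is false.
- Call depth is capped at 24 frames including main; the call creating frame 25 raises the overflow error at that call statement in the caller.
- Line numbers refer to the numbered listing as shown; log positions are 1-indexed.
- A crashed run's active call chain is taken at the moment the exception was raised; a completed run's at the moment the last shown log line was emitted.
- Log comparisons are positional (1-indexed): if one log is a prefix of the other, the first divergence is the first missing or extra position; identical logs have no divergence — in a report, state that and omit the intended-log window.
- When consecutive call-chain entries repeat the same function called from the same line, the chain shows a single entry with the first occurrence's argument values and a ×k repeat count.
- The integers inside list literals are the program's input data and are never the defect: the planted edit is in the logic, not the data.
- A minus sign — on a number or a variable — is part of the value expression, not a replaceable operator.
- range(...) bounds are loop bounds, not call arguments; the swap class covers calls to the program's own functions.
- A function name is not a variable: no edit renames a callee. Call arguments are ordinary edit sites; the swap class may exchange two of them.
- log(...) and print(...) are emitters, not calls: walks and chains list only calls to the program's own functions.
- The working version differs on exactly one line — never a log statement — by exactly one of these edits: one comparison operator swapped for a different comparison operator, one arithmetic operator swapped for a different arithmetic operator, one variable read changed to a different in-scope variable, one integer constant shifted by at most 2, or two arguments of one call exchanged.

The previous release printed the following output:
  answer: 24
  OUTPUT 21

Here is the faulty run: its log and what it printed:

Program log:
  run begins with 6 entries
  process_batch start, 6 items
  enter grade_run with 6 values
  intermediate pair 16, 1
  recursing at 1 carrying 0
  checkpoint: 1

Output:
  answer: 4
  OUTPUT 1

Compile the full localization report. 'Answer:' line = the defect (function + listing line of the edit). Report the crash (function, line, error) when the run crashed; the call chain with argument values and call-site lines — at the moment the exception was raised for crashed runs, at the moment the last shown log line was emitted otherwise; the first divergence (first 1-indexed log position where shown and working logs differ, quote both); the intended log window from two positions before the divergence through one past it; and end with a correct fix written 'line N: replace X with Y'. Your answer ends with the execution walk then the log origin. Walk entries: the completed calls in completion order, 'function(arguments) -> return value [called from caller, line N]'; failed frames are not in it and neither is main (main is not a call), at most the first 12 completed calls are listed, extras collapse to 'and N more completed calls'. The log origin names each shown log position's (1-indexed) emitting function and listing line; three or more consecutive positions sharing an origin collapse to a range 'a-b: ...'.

Answer: the defect is in process_batch at line 17.
Key observation: The earliest visible damage is log position 4 — 'intermediate pair 16, 1' rather than the intended 'intermediate pair 16, 6'.
Call chain: main.
First divergence: position 4 — the shown line 'intermediate pair 16, 1' should read 'intermediate pair 16, 6'.
Intended log window:
  2: process_batch start, 6 items
  3: enter grade_run with 6 values
  4: intermediate pair 16, 6
  5: recursing at 6 carrying 0
Execution walk:
  grade_run([5, 0, 7, 1, 1, 2]) -> 16  [called from process_batch, line 16]
  pack_ledger(0, 1) -> 1  [called from pack_ledger, line 5]
  pack_ledger(1, 0) -> 1  [called from process_batch, line 19]
  process_batch([5, 0, 7, 1, 1, 2]) -> 1  [called from main, line 25]
Log origins:
  1: logged in main at line 24
  2: logged in process_batch at line 15
  3: logged in grade_run at line 8
  4: logged in process_batch at line 18
  5: logged in pack_ledger at line 4
  6: logged in main at line 26
A correct fix: line 17: replace `//` with `%`.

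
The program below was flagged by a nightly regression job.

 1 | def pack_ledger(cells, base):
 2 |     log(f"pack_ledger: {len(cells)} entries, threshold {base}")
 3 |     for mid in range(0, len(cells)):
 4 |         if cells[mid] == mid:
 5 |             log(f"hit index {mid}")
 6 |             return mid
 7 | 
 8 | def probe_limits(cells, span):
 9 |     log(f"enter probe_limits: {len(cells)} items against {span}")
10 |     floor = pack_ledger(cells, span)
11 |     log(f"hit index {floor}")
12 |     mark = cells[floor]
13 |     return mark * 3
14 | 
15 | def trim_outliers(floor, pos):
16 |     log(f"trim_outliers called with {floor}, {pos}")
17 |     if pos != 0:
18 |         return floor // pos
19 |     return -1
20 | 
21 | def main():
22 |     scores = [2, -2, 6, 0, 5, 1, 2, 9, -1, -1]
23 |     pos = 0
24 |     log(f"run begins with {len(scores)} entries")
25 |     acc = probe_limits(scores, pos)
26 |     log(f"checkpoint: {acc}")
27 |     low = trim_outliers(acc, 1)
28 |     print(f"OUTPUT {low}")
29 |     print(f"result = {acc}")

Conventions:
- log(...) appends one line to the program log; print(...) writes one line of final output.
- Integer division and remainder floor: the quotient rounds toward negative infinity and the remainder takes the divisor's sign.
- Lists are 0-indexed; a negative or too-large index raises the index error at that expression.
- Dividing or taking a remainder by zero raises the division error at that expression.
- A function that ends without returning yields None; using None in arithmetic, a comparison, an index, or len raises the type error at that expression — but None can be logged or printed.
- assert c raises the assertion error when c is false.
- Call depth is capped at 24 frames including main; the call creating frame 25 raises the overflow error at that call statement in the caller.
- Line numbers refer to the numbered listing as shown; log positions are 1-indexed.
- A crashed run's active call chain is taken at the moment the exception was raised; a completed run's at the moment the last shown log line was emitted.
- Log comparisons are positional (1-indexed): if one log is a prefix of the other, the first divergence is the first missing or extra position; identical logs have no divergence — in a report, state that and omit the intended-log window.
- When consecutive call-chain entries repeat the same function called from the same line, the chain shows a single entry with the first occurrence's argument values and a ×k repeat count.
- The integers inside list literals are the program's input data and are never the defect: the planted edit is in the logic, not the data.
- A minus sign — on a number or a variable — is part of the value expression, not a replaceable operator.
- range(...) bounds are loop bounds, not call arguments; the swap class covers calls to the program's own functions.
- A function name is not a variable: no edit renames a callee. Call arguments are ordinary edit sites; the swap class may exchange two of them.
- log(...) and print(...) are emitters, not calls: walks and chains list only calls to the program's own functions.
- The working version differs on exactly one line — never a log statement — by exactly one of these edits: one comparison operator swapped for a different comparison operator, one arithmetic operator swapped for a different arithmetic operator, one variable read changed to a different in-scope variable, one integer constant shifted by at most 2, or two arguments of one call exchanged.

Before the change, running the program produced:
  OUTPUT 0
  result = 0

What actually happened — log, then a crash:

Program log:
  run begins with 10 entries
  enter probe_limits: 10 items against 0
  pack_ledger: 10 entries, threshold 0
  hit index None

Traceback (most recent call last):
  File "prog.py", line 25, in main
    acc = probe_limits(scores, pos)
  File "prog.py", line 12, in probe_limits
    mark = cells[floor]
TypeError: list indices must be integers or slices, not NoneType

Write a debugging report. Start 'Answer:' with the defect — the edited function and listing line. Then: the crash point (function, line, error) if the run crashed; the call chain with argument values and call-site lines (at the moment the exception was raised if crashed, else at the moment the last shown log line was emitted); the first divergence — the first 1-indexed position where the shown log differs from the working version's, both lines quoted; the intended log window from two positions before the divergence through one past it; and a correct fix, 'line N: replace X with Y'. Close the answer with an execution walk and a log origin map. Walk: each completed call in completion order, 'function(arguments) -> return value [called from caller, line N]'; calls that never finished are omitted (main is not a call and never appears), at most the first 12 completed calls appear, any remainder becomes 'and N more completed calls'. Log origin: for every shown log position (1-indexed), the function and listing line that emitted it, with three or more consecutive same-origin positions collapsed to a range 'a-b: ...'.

Answer: the defect is in pack_ledger at line 4.
Core observation: The log first diverges at position 4: the faulty run prints 'hit index None' where the working version prints 'hit index 3'.
Crash: probe_limits, line 12, TypeError.
Call chain: main -> probe_limits([2, -2, 6, 0, 5, 1, 2, 9, -1, -1], 0) (called at line 25).
First divergence: position 4 — shown 'hit index None', intended 'hit index 3'.
Intended log window:
  2: enter probe_limits: 10 items against 0
  3: pack_ledger: 10 entries, threshold 0
  4: hit index 3
  5: hit index 3
Execution walk:
  pack_ledger([2, -2, 6, 0, 5, 1, 2, 9, -1, -1], 0) -> None  [called from probe_limits, line 10]
Origin of each log line:
  1: from main, line 24
  2: from probe_limits, line 9
  3: from pack_ledger, line 2
  4: from probe_limits, line 11
A correct fix: line 4: replace `cells[mid] == mid` with `cells[mid] == base`.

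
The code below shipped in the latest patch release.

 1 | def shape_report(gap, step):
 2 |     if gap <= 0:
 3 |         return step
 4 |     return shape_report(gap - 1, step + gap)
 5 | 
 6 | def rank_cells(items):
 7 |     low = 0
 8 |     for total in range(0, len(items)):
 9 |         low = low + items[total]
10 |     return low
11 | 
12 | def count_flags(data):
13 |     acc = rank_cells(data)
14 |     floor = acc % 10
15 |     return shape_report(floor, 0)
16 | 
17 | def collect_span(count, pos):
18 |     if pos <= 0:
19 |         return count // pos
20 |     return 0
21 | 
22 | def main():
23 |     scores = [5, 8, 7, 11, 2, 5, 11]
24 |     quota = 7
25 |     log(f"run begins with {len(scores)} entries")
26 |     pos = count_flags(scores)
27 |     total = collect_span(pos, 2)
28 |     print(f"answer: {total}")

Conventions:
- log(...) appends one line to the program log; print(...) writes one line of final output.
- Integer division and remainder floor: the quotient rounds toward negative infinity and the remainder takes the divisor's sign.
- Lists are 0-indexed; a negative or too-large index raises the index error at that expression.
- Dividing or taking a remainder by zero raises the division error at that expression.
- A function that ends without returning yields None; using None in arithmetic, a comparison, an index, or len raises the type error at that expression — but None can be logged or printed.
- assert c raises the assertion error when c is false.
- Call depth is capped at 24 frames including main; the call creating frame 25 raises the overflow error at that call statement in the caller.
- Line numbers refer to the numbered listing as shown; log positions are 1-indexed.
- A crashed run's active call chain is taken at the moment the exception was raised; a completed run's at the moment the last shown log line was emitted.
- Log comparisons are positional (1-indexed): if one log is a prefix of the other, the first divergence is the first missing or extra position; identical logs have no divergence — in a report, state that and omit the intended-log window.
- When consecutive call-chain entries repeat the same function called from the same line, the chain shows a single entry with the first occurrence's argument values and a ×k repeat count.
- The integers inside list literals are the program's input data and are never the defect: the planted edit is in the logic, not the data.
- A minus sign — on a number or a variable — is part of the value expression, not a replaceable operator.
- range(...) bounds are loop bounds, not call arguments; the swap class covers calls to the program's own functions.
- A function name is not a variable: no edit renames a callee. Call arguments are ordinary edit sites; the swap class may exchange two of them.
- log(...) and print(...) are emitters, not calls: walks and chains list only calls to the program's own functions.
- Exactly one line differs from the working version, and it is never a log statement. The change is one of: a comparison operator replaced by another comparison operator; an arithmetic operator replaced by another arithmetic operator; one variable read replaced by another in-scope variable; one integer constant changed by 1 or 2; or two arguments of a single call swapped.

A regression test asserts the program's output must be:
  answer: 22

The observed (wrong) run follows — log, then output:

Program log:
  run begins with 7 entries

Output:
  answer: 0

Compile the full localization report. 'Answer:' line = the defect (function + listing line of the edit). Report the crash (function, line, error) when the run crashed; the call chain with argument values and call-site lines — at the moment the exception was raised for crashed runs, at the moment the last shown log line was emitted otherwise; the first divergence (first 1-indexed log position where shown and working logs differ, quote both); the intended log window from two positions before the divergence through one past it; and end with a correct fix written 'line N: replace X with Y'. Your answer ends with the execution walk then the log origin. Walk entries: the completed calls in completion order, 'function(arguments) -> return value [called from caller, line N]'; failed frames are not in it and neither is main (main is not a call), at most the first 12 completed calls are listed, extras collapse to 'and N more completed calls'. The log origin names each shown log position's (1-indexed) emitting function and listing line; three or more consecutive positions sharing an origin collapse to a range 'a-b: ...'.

Answer: the defect is in collect_span at line 18.
The tell: The logs agree in full; only the final output differs.
Call chain: main.
First divergence: none (the log streams are identical).
Execution walk:
  rank_cells([5, 8, 7, 11, 2, 5, 11]) -> 49  [called from count_flags, line 13]
  shape_report(0, 45) -> 45  [called from shape_report, line 4]
  shape_report(1, 44) -> 45  [called from shape_report, line 4]
  shape_report(2, 42) -> 45  [called from shape_report, line 4]
  shape_report(3, 39) -> 45  [called from shape_report, line 4]
  shape_report(4, 35) -> 45  [called from shape_report, line 4]
  shape_report(5, 30) -> 45  [called from shape_report, line 4]
  shape_report(6, 24) -> 45  [called from shape_report, line 4]
  shape_report(7, 17) -> 45  [called from shape_report, line 4]
  shape_report(8, 9) -> 45  [called from shape_report, line 4]
  shape_report(9, 0) -> 45  [called from count_flags, line 15]
  count_flags([5, 8, 7, 11, 2, 5, 11]) -> 45  [called from main, line 26]
  ... and 1 more completed call
Log origins:
  1: from main, line 25
A correct fix: line 18: replace `<=` with `!=`.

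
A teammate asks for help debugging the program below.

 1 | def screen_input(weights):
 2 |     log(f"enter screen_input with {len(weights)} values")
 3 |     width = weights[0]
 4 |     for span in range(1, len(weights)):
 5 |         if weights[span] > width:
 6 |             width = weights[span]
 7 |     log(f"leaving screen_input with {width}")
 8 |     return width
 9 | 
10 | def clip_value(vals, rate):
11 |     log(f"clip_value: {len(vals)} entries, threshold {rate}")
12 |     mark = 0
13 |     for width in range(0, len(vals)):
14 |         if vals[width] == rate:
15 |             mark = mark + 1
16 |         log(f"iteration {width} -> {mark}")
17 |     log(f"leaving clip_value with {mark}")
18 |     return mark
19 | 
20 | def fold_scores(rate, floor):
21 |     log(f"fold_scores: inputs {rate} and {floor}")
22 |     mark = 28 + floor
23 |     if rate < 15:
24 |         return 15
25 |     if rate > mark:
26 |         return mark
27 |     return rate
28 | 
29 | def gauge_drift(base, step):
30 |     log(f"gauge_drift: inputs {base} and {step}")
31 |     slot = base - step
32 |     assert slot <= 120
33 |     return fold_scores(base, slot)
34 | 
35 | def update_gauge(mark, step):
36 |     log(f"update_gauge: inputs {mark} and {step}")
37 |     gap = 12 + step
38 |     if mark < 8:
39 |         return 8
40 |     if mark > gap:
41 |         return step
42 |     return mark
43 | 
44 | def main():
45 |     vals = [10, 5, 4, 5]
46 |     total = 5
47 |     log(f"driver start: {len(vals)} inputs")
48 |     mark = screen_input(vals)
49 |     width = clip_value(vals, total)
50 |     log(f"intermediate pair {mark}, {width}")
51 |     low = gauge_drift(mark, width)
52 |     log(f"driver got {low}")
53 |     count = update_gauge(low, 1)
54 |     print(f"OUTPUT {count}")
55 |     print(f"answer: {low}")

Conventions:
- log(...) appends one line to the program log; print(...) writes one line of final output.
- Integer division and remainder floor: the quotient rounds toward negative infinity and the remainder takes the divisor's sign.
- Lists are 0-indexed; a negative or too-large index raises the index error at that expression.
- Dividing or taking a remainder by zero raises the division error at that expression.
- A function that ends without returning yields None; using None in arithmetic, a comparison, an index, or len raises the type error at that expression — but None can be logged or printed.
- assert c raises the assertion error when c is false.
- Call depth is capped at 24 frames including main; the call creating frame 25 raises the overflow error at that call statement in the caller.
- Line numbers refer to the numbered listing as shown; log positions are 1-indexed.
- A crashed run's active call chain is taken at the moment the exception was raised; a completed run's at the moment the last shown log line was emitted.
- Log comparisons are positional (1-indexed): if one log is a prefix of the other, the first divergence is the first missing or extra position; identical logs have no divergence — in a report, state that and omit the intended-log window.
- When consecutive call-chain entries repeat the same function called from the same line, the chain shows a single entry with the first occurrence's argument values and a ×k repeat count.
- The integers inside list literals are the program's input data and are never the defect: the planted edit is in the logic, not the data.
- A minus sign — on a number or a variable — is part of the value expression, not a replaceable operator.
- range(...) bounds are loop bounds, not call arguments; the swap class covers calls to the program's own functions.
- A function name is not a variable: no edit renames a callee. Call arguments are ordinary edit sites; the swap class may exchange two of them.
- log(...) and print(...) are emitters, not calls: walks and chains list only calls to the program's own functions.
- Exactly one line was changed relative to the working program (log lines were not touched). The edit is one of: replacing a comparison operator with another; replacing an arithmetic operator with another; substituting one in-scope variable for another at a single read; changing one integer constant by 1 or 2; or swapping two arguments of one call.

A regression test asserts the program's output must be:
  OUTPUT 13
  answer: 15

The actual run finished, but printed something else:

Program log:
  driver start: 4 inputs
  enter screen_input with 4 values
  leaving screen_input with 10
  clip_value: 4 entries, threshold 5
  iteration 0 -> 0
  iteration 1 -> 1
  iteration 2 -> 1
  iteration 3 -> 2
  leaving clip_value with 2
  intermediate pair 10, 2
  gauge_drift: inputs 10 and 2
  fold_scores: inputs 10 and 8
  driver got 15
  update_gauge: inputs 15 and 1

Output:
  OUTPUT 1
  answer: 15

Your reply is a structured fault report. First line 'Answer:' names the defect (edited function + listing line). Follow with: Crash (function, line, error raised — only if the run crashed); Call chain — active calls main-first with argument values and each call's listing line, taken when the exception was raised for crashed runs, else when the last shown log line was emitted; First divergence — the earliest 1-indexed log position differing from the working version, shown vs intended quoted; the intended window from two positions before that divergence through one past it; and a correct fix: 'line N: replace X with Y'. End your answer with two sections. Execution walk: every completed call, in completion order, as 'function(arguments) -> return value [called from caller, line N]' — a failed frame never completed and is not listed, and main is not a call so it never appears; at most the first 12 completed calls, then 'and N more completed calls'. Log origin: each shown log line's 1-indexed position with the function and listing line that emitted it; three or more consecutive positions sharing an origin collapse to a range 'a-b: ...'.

Answer: the defect is in update_gauge at line 41.
The tell: No log line changed; the fault shows up purely in the output.
Call chain: main -> update_gauge(15, 1) (called at line 53).
First divergence: none — the logs agree in full.
Execution walk:
  screen_input([10, 5, 4, 5]) -> 10  [called from main, line 48]
  clip_value([10, 5, 4, 5], 5) -> 2  [called from main, line 49]
  fold_scores(10, 8) -> 15  [called from gauge_drift, line 33]
  gauge_drift(10, 2) -> 15  [called from main, line 51]
  update_gauge(15, 1) -> 1  [called from main, line 53]
Origin of each log line:
  1: emitted by main (line 47)
  2: emitted by screen_input (line 2)
  3: emitted by screen_input (line 7)
  4: emitted by clip_value (line 11)
  5-8: emitted by clip_value (line 16)
  9: emitted by clip_value (line 17)
  10: emitted by main (line 50)
  11: emitted by gauge_drift (line 30)
  12: emitted by fold_scores (line 21)
  13: emitted by main (line 52)
  14: emitted by update_gauge (line 36)
A correct fix: line 41: replace `step` with `gap`.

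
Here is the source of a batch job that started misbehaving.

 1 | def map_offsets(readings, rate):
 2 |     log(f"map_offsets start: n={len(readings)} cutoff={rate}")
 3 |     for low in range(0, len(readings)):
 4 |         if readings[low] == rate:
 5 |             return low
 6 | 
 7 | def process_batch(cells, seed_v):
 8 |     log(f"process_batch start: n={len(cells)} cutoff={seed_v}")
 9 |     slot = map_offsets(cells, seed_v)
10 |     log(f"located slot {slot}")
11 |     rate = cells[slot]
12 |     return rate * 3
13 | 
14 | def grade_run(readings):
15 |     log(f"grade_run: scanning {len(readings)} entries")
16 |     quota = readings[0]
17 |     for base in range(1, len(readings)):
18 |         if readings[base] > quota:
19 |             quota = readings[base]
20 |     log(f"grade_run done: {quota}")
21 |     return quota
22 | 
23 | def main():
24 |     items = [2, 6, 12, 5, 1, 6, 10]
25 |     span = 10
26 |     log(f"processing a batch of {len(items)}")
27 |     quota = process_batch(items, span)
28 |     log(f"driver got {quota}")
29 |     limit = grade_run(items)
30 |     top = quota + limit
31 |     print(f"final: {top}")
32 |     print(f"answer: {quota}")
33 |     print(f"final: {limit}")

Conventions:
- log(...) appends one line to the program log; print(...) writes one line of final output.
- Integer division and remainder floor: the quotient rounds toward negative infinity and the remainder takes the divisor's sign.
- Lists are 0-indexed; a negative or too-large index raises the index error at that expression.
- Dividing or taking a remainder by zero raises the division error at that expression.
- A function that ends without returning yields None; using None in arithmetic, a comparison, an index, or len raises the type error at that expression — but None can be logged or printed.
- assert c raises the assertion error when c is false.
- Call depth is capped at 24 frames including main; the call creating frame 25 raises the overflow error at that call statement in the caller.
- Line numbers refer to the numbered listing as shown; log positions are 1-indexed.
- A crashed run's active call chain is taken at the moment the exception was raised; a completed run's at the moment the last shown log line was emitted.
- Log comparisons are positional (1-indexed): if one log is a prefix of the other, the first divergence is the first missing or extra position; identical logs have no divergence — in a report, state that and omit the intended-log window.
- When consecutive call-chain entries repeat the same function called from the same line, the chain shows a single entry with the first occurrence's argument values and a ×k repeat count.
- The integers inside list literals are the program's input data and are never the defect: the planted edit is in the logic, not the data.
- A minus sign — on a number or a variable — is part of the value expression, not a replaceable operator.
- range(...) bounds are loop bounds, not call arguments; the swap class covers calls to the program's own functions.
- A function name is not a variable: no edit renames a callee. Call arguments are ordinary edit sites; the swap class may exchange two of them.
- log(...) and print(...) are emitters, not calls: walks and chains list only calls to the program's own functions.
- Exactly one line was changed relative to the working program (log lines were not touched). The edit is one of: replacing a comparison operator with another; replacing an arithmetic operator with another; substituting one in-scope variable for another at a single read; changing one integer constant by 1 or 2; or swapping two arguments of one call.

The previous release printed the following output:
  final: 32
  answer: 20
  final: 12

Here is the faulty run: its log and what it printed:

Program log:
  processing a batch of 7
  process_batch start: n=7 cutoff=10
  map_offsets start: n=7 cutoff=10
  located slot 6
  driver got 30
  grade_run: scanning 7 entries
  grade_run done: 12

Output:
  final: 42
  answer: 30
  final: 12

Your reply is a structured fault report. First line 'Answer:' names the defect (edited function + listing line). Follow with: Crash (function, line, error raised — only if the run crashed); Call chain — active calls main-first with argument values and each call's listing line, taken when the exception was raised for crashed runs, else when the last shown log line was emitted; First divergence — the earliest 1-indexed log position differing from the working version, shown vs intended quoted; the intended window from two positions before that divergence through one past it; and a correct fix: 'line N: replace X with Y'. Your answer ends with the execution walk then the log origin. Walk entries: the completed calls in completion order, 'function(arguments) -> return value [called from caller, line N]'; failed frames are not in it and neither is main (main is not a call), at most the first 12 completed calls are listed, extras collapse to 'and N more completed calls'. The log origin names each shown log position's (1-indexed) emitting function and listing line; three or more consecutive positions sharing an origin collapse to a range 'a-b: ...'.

Answer: the defect is in process_batch at line 12.
Key observation: The earliest visible damage is log position 5 — 'driver got 30' rather than the intended 'driver got 20'.
Call chain: main -> grade_run([2, 6, 12, 5, 1, 6, 10]) (called at line 29).
First divergence: position 5; shown 'driver got 30' vs intended 'driver got 20'.
Intended log window:
  3: map_offsets start: n=7 cutoff=10
  4: located slot 6
  5: driver got 20
  6: grade_run: scanning 7 entries
Execution walk:
  map_offsets([2, 6, 12, 5, 1, 6, 10], 10) -> 6  [called from process_batch, line 9]
  process_batch([2, 6, 12, 5, 1, 6, 10], 10) -> 30  [called from main, line 27]
  grade_run([2, 6, 12, 5, 1, 6, 10]) -> 12  [called from main, line 29]
Log origin:
  1: emitted by main (line 26)
  2: emitted by process_batch (line 8)
  3: emitted by map_offsets (line 2)
  4: emitted by process_batch (line 10)
  5: emitted by main (line 28)
  6: emitted by grade_run (line 15)
  7: emitted by grade_run (line 20)
A correct fix: line 12: replace `3` with `2`.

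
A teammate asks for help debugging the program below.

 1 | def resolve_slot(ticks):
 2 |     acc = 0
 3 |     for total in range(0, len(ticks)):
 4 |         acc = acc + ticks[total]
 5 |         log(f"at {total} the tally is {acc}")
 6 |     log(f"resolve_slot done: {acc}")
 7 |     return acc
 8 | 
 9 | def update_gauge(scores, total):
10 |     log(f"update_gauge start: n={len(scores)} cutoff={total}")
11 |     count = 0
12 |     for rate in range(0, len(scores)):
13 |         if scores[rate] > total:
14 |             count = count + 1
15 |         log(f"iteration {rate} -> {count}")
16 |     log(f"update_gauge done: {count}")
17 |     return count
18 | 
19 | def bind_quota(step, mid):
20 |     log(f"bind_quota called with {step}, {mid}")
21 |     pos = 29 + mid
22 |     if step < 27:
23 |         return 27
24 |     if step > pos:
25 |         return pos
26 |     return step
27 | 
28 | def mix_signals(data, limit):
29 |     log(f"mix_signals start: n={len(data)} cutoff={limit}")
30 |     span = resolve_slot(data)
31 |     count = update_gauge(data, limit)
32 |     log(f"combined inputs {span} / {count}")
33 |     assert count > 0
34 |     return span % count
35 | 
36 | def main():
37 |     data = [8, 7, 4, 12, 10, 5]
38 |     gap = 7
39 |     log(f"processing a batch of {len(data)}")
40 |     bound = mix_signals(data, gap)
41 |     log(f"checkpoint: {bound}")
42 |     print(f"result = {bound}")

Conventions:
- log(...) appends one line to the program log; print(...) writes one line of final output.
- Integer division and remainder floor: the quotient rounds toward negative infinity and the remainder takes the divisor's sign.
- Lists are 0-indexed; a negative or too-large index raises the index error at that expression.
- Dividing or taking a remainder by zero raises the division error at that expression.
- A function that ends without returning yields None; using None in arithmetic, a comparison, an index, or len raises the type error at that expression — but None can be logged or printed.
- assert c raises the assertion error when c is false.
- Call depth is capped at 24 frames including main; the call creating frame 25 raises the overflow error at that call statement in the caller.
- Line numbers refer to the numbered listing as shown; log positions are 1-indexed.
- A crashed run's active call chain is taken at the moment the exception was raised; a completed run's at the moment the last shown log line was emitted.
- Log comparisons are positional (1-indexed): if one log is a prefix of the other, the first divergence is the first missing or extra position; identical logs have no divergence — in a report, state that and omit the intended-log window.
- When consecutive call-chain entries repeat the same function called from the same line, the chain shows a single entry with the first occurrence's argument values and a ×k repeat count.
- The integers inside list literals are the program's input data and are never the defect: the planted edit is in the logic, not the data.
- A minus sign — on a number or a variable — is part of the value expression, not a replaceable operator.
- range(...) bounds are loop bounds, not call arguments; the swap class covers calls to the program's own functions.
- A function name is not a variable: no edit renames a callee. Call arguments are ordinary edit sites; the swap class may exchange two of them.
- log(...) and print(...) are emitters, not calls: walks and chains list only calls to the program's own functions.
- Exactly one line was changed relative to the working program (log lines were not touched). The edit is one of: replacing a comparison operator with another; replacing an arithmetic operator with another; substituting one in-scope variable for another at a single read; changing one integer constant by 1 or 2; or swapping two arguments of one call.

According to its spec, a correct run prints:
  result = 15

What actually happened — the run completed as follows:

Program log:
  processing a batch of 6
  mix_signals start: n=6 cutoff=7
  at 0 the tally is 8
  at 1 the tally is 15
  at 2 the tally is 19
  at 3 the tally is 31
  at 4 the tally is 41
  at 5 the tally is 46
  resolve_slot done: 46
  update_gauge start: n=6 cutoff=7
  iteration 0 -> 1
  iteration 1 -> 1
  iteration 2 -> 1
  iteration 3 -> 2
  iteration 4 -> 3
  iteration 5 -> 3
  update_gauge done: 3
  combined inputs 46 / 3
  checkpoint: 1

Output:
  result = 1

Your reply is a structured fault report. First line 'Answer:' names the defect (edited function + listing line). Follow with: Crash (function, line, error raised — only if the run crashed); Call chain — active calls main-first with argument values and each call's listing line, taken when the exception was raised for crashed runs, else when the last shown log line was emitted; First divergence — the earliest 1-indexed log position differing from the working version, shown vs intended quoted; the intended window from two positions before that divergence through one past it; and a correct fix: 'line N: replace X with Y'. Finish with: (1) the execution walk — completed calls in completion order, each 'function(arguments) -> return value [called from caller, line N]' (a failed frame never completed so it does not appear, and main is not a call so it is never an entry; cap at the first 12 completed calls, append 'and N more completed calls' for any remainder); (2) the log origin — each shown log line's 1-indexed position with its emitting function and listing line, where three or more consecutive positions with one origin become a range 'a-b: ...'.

Answer: the defect is in mix_signals at line 34.
The tell: Everything matches until log position 19, which reads 'checkpoint: 1' in place of 'checkpoint: 15'.
Call chain: main.
First divergence: position 19 — shown 'checkpoint: 1', intended 'checkpoint: 15'.
Intended log window:
  17: update_gauge done: 3
  18: combined inputs 46 / 3
  19: checkpoint: 15
Execution walk:
  resolve_slot([8, 7, 4, 12, 10, 5]) -> 46  [called from mix_signals, line 30]
  update_gauge([8, 7, 4, 12, 10, 5], 7) -> 3  [called from mix_signals, line 31]
  mix_signals([8, 7, 4, 12, 10, 5], 7) -> 1  [called from main, line 40]
Log origin:
  1: emitted by main (line 39)
  2: emitted by mix_signals (line 29)
  3-8: emitted by resolve_slot (line 5)
  9: emitted by resolve_slot (line 6)
  10: emitted by update_gauge (line 10)
  11-16: emitted by update_gauge (line 15)
  17: emitted by update_gauge (line 16)
  18: emitted by mix_signals (line 32)
  19: emitted by main (line 41)
A correct fix: line 34: replace `%` with `//`.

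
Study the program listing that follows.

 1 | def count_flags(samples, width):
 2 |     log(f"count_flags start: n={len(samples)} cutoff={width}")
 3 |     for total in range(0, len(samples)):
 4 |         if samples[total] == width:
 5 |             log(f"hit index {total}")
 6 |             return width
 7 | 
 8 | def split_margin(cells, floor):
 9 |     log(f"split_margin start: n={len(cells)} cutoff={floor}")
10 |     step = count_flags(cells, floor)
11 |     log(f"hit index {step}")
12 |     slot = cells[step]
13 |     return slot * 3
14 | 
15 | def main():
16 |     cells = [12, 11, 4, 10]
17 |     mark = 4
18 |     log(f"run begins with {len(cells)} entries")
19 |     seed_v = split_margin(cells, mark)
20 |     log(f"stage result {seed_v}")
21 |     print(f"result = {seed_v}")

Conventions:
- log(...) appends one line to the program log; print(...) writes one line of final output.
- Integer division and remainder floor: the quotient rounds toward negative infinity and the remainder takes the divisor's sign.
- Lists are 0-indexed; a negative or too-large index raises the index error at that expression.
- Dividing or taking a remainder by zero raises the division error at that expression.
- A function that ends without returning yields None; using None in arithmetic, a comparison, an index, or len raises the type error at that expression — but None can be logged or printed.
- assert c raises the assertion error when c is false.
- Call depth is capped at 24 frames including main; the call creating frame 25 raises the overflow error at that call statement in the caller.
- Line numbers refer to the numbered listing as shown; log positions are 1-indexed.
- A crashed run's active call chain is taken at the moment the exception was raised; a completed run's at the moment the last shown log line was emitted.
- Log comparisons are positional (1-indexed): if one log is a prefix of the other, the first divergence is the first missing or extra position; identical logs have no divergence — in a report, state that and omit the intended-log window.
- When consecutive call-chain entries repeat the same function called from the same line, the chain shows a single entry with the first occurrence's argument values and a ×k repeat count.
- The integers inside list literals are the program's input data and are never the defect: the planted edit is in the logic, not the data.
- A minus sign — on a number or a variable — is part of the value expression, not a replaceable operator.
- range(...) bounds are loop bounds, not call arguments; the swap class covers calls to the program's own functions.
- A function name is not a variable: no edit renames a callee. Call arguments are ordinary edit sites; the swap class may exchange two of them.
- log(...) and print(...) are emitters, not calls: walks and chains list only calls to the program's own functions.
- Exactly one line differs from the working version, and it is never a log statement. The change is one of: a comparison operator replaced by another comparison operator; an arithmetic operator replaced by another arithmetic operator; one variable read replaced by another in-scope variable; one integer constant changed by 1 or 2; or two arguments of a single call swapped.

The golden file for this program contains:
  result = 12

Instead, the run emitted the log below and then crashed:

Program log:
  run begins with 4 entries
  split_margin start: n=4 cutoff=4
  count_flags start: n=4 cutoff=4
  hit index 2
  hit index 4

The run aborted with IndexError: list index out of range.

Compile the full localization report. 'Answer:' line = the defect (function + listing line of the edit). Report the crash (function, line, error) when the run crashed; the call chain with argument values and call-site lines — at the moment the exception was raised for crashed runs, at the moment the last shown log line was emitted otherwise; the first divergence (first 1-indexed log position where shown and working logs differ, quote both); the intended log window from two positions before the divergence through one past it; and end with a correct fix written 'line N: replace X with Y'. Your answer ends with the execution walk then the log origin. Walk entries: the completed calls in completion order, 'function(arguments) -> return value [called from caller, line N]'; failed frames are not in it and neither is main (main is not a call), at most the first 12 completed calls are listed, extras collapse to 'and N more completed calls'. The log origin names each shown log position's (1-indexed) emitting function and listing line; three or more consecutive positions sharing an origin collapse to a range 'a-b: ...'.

Answer: the defect is in count_flags at line 6.
Key fact: Position 5 is the first bad log line: 'hit index 4' should read 'hit index 2'.
Crash: split_margin, line 12, IndexError.
Call chain: main -> split_margin([12, 11, 4, 10], 4) (called at line 19).
First divergence: position 5 — shown 'hit index 4', intended 'hit index 2'.
Intended log window:
  3: count_flags start: n=4 cutoff=4
  4: hit index 2
  5: hit index 2
  6: stage result 12
Execution walk:
  count_flags([12, 11, 4, 10], 4) -> 4  [called from split_margin, line 10]
Log origins:
  1 — main, line 18
  2 — split_margin, line 9
  3 — count_flags, line 2
  4 — count_flags, line 5
  5 — split_margin, line 11
A correct fix: line 6: replace `width` with `total`.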